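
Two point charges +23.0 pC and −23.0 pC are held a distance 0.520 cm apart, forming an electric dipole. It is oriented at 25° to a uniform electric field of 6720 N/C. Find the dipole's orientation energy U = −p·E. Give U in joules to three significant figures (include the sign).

U ≈ -7.28×10⁻¹⁰ J

Dipole moment p = qd = (2.30×10⁻¹¹ C)(0.00520 m) = 1.196×10⁻¹³ C·m.
U = −p·E = −pE cosθ.
U = −(1.196×10⁻¹³)(6720)·cos25° = -7.284×10⁻¹⁰ J.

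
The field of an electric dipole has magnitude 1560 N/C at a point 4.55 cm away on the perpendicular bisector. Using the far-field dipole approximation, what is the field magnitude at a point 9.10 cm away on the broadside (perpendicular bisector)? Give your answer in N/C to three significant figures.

E ≈ 195 N/C

Dipole fields scale as 1/r³ in the far field; the geometry is the same at both points.
E₂ = E₁ · (r₁/r₂)³ = 1560 · (4.55/9.10)³.
(r₁/r₂)³ = (0.5)³ = 0.125.
E₂ ≈ 195.0 N/C.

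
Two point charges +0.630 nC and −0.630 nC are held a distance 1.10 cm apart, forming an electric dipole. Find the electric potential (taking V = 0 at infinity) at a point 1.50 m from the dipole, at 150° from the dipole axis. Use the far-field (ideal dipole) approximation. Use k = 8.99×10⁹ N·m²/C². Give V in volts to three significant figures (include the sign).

V ≈ -0.0240 V

Dipole moment p = qd = (6.30×10⁻¹⁰ C)(0.0110 m) = 6.93×10⁻¹² C·m.
The dipole potential is V = kp cosθ / r².
V = (8.99×10⁹)(6.93×10⁻¹²)·cos150° / (1.50)² = -0.02398 V.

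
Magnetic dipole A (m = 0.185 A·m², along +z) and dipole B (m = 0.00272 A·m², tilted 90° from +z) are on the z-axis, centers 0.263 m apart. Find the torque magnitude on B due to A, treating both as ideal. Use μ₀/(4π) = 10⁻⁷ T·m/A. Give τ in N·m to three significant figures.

τ ≈ 5.53×10⁻⁹ N·m

Dipole B is on the axis of dipole A, so B₁ there is axial: B₁ = (μ₀/4π)·2m₁/r³ along +z.
B₁ = 2(10⁻⁷)(0.185)/(0.263)³ = 2.034×10⁻⁶ T.
τ = m₂ B₁ sinθ.
τ = (0.00272)(2.034×10⁻⁶)·sin90° = 5.532×10⁻⁹ N·m.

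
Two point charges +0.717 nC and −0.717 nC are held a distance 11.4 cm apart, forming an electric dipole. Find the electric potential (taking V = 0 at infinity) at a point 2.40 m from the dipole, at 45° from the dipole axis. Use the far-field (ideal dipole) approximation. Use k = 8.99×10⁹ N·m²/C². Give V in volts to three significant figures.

Dipole moment p = qd = (7.17×10⁻¹⁰ C)(0.114 m) = 8.174×10⁻¹¹ C·m.
The dipole potential is V = kp cosθ / r².
V = (8.99×10⁹)(8.174×10⁻¹¹)·cos45° / (2.40)² = 0.09021 V.

V ≈ 0.0902 V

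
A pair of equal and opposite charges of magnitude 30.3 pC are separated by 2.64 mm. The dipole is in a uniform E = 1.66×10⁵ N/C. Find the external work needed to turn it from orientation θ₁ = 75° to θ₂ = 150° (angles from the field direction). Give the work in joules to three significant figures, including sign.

W ≈ 1.49×10⁻⁸ J

Dipole moment p = qd = (3.03×10⁻¹¹ C)(0.00264 m) = 7.999×10⁻¹⁴ C·m.
W_ext = ΔU = U(θ₂) − U(θ₁) = −pE cosθ₂ − (−pE cosθ₁) = pE(cosθ₁ − cosθ₂).
W = (7.999×10⁻¹⁴)(1.66×10⁵)·(cos75° − cos150°) = (1.328×10⁻⁸)·(+1.1248) = 1.494×10⁻⁸ J.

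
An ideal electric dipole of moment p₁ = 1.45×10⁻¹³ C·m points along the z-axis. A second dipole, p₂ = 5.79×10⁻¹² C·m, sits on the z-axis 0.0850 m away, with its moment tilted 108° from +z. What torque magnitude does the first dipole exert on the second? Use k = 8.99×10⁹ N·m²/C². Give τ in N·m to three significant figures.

The second dipole sits on the axis of the first, so the field there is axial: E₁ = 2kp₁/r³ along +z.
E₁ = 2(8.99×10⁹)(1.45×10⁻¹³)/(0.0850)³ = 4.245 N/C.
Torque on the second dipole: τ = p₂ E₁ sinθ.
τ = (5.79×10⁻¹²)(4.245)·sin108° = 2.338×10⁻¹¹ N·m.

τ ≈ 2.34×10⁻¹¹ N·m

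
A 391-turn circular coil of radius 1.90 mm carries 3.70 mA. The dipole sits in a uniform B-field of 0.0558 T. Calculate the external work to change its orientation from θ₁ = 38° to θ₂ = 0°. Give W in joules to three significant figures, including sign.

m = NIA = NIπa² = 391·(0.00370)·π·(0.00190)² = 1.641×10⁻⁵ A·m².
W_ext = ΔU = −mB cosθ₂ + mB cosθ₁ = mB(cosθ₁ − cosθ₂).
W = (1.641×10⁻⁵)(0.0558)·(cos38° − cos0°) = (9.157×10⁻⁷)·(-0.2120) = -1.941×10⁻⁷ J.

W ≈ -1.94×10⁻⁷ J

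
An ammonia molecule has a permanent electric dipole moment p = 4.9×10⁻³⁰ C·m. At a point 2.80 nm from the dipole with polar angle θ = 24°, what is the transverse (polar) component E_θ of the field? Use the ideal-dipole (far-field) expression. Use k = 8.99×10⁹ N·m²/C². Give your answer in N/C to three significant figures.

E_θ ≈ 8.16×10⁵ N/C

For a dipole, E_θ = (kp sinθ)/r³.
kp/r³ = (8.99×10⁹)(4.90×10⁻³⁰)/(2.80×10⁻⁹)³ = 2.007×10⁶ N/C.
E_θ = 2.007×10⁶·sin24° = 8.162×10⁵ N/C.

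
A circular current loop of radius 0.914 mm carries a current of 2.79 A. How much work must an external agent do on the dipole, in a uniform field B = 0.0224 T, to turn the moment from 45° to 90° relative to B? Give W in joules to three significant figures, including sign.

W ≈ 1.16×10⁻⁷ J

Magnetic moment m = IA = Iπa² = (2.79)·π·(9.14×10⁻⁴)² = 7.322×10⁻⁶ A·m².
W_ext = ΔU = −mB cosθ₂ + mB cosθ₁ = mB(cosθ₁ − cosθ₂).
W = (7.322×10⁻⁶)(0.0224)·(cos45° − cos90°) = (1.640×10⁻⁷)·(+0.7071) = 1.160×10⁻⁷ J.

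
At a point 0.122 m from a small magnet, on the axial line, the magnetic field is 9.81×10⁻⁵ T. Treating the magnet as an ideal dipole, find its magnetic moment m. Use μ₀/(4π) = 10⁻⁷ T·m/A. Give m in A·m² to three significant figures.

On axis B = (μ₀/4π)·2m/r³, so m = Br³·4π/(μ₀·2).
m = (9.81×10⁻⁵)·(0.122)³ / (2·10⁻⁷) = 0.8907 A·m².

m ≈ 0.891 A·m²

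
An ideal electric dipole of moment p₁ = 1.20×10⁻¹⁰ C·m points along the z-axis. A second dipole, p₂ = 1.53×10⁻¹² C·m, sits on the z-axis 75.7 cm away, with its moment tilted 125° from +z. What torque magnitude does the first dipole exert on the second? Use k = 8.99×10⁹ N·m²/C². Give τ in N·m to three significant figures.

τ ≈ 6.23×10⁻¹² N·m

The second dipole sits on the axis of the first, so the field there is axial: E₁ = 2kp₁/r³ along +z.
E₁ = 2(8.99×10⁹)(1.20×10⁻¹⁰)/(0.757)³ = 4.974 N/C.
Torque on the second dipole: τ = p₂ E₁ sinθ.
τ = (1.53×10⁻¹²)(4.974)·sin125° = 6.234×10⁻¹² N·m.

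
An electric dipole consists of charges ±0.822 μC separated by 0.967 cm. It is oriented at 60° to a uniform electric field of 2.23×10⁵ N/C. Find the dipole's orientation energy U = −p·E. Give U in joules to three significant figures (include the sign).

U ≈ -8.86×10⁻⁴ J

Dipole moment p = qd = (8.22×10⁻⁷ C)(0.00967 m) = 7.949×10⁻⁹ C·m.
U = −p·E = −pE cosθ.
U = −(7.949×10⁻⁹)(2.23×10⁵)·cos60° = -8.863×10⁻⁴ J.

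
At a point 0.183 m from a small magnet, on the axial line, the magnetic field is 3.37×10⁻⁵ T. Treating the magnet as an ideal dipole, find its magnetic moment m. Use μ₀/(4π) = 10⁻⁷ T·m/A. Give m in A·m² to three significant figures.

On axis B = (μ₀/4π)·2m/r³, so m = Br³·4π/(μ₀·2).
m = (3.37×10⁻⁵)·(0.183)³ / (2·10⁻⁷) = 1.033 A·m².

m ≈ 1.03 A·m²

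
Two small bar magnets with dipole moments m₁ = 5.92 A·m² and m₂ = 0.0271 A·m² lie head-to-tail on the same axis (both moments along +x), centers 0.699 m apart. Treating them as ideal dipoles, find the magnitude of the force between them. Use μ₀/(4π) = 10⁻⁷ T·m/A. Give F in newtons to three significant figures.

F ≈ 4.03×10⁻⁷ N

On-axis B of dipole 1: B = (μ₀/4π)·2m₁/r³. Force on dipole 2: F = m₂·dB/dr.
dB/dr = −(μ₀/4π)·6m₁/r⁴, so |F| = (μ₀/4π)·6m₁m₂/r⁴.
F = 6(10⁻⁷)(5.92)(0.0271)/(0.699)⁴ = 4.032×10⁻⁷ N.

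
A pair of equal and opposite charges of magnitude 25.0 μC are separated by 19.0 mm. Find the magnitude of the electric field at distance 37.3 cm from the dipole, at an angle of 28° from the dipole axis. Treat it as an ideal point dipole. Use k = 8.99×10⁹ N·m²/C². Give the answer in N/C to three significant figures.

E ≈ 1.50×10⁵ N/C

Dipole moment p = qd = (2.50×10⁻⁵ C)(0.0190 m) = 4.75×10⁻⁷ C·m.
At angle θ the dipole field magnitude is E = (kp/r³)·√(1 + 3cos²θ).
kp/r³ = (8.99×10⁹)(4.75×10⁻⁷) / (0.373)³ = 8.229×10⁴ N/C.
√(1 + 3cos²28°) = √(1 + 3·0.7796) = √3.3388 ≈ 1.8272.
E ≈ 8.229×10⁴ × 1.827 = 1.504×10⁵ N/C.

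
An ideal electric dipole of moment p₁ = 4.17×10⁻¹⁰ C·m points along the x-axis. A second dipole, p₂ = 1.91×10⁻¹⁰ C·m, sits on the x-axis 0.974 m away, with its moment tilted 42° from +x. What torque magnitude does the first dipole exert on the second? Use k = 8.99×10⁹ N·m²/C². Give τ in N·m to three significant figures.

τ ≈ 1.04×10⁻⁹ N·m

The second dipole sits on the axis of the first, so the field there is axial: E₁ = 2kp₁/r³ along +x.
E₁ = 2(8.99×10⁹)(4.17×10⁻¹⁰)/(0.974)³ = 8.114 N/C.
Torque on the second dipole: τ = p₂ E₁ sinθ.
τ = (1.91×10⁻¹⁰)(8.114)·sin42° = 1.037×10⁻⁹ N·m.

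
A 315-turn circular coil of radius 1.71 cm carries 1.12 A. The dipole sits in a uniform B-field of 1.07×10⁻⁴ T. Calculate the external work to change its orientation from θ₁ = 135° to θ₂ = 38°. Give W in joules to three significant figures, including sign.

W ≈ -5.18×10⁻⁵ J

m = NIA = NIπa² = 315·(1.12)·π·(0.0171)² = 0.3241 A·m².
W_ext = ΔU = −mB cosθ₂ + mB cosθ₁ = mB(cosθ₁ − cosθ₂).
W = (0.3241)(1.07×10⁻⁴)·(cos135° − cos38°) = (3.468×10⁻⁵)·(-1.4951) = -5.185×10⁻⁵ J.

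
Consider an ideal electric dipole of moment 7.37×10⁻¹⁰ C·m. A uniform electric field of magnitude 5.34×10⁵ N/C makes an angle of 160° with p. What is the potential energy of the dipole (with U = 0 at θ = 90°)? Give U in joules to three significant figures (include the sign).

U ≈ 3.70×10⁻⁴ J

U = −p·E = −pE cosθ.
U = −(7.37×10⁻¹⁰)(5.34×10⁵)·cos160° = 3.698×10⁻⁴ J.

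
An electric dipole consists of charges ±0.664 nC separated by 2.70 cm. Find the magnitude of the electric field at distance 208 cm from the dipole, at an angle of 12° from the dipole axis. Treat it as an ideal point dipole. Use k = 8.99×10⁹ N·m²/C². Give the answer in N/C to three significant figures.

E ≈ 0.0352 N/C

Dipole moment p = qd = (6.64×10⁻¹⁰ C)(0.0270 m) = 1.793×10⁻¹¹ C·m.
At angle θ the dipole field magnitude is E = (kp/r³)·√(1 + 3cos²θ).
kp/r³ = (8.99×10⁹)(1.793×10⁻¹¹) / (2.08)³ = 0.01791 N/C.
√(1 + 3cos²12°) = √(1 + 3·0.9568) = √3.8703 ≈ 1.9673.
E ≈ 0.01791 × 1.967 = 0.03524 N/C.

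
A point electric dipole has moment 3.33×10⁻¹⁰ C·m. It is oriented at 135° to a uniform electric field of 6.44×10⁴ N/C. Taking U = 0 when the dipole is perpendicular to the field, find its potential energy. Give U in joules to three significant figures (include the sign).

U ≈ 1.52×10⁻⁵ J

U = −p·E = −pE cosθ.
U = −(3.33×10⁻¹⁰)(6.44×10⁴)·cos135° = 1.516×10⁻⁵ J.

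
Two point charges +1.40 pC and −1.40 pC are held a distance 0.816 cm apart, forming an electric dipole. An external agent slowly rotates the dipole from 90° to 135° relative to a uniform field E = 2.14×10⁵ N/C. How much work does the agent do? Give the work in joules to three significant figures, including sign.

W ≈ 1.73×10⁻⁹ J

Dipole moment p = qd = (1.40×10⁻¹² C)(0.00816 m) = 1.142×10⁻¹⁴ C·m.
W_ext = ΔU = U(θ₂) − U(θ₁) = −pE cosθ₂ − (−pE cosθ₁) = pE(cosθ₁ − cosθ₂).
W = (1.142×10⁻¹⁴)(2.14×10⁵)·(cos90° − cos135°) = (2.444×10⁻⁹)·(+0.7071) = 1.728×10⁻⁹ J.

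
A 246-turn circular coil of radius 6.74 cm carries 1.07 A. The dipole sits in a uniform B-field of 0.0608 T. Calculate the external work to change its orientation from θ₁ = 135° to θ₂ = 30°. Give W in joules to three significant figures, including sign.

W ≈ -0.359 J

m = NIA = NIπa² = 246·(1.07)·π·(0.0674)² = 3.757 A·m².
W_ext = ΔU = −mB cosθ₂ + mB cosθ₁ = mB(cosθ₁ − cosθ₂).
W = (3.757)(0.0608)·(cos135° − cos30°) = (0.2284)·(-1.5731) = -0.3593 J.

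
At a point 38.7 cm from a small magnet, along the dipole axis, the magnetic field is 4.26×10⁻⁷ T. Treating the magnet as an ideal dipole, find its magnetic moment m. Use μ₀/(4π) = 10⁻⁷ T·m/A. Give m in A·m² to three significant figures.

m ≈ 0.123 A·m²

On axis B = (μ₀/4π)·2m/r³, so m = Br³·4π/(μ₀·2).
m = (4.26×10⁻⁷)·(0.387)³ / (2·10⁻⁷) = 0.1235 A·m².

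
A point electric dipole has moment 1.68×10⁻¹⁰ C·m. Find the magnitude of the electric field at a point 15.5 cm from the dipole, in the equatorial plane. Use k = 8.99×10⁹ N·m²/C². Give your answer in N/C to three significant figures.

On the perpendicular bisector E = kp/r³ (half the axial value at the same distance).
E = (8.99×10⁹)(1.68×10⁻¹⁰) / (0.155)³ = 405.6 N/C.

E ≈ 406 N/C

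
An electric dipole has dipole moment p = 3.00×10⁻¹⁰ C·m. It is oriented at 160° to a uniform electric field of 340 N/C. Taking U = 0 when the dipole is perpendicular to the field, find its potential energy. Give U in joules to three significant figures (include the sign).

U ≈ 9.58×10⁻⁸ J

U = −p·E = −pE cosθ.
U = −(3.00×10⁻¹⁰)(340)·cos160° = 9.585×10⁻⁸ J.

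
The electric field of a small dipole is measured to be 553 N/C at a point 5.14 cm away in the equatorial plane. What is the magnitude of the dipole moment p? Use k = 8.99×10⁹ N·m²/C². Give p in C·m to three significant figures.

In the equatorial plane E = kp/r³, so p = Er³/(k).
p = (553)·(0.0514)³ / (8.99×10⁹) = 8.353×10⁻¹² C·m.

p ≈ 8.35×10⁻¹² C·m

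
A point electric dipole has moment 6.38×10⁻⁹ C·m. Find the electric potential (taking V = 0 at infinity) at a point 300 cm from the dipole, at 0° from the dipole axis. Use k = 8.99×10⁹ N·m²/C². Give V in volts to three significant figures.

V ≈ 6.37 V

The dipole potential is V = kp cosθ / r².
V = (8.99×10⁹)(6.38×10⁻⁹)·cos0° / (3.00)² = 6.373 V.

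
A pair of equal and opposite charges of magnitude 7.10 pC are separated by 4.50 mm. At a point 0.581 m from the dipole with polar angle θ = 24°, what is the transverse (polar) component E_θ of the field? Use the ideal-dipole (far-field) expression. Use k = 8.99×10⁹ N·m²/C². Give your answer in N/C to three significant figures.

E_θ ≈ 5.96×10⁻⁴ N/C

Dipole moment p = qd = (7.10×10⁻¹² C)(0.00450 m) = 3.195×10⁻¹⁴ C·m.
For a dipole, E_θ = (kp sinθ)/r³.
kp/r³ = (8.99×10⁹)(3.195×10⁻¹⁴)/(0.581)³ = 0.001465 N/C.
E_θ = 0.001465·sin24° = 5.957×10⁻⁴ N/C.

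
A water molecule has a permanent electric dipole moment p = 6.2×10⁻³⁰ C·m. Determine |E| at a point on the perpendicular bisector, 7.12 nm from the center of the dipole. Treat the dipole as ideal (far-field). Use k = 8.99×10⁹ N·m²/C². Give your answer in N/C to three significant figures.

E ≈ 1.54×10⁵ N/C

In the equatorial plane E = kp/r³.
E = (8.99×10⁹)(6.20×10⁻³⁰) / (7.12×10⁻⁹)³ = 1.544×10⁵ N/C.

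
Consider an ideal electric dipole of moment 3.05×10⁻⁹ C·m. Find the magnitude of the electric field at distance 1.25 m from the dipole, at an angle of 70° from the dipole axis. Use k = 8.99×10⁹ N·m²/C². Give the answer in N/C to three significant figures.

At angle θ the dipole field magnitude is E = (kp/r³)·√(1 + 3cos²θ).
kp/r³ = (8.99×10⁹)(3.05×10⁻⁹) / (1.25)³ = 14.04 N/C.
√(1 + 3cos²70°) = √(1 + 3·0.1170) = √1.3509 ≈ 1.1623.
E ≈ 14.04 × 1.162 = 16.32 N/C.

E ≈ 16.3 N/C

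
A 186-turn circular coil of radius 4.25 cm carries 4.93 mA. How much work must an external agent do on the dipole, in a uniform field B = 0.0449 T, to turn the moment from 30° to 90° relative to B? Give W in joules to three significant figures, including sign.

m = NIA = NIπa² = 186·(0.00493)·π·(0.0425)² = 0.005203 A·m².
W_ext = ΔU = −mB cosθ₂ + mB cosθ₁ = mB(cosθ₁ − cosθ₂).
W = (0.005203)(0.0449)·(cos30° − cos90°) = (2.336×10⁻⁴)·(+0.8660) = 2.023×10⁻⁴ J.

W ≈ 2.02×10⁻⁴ J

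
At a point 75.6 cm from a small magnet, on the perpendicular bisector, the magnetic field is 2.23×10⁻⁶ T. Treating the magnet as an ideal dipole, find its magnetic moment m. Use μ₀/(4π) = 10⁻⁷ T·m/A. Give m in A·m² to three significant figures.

In the equatorial plane B = (μ₀/4π)·m/r³, so m = Br³·4π/(μ₀).
m = (2.23×10⁻⁶)·(0.756)³ / (10⁻⁷) = 9.635 A·m².

m ≈ 9.64 A·m²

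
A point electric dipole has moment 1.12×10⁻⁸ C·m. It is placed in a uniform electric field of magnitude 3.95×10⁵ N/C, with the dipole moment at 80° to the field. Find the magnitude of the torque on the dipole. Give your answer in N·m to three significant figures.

Torque on an electric dipole: τ = pE sinθ.
τ = (1.12×10⁻⁸)(3.95×10⁵)·sin80° = 0.004357 N·m.

τ ≈ 0.00436 N·m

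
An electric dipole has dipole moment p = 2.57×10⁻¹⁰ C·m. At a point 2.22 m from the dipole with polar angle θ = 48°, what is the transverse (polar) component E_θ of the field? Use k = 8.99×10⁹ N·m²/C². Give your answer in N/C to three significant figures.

For a dipole, E_θ = (kp sinθ)/r³.
kp/r³ = (8.99×10⁹)(2.57×10⁻¹⁰)/(2.22)³ = 0.2112 N/C.
E_θ = 0.2112·sin48° = 0.1569 N/C.

E_θ ≈ 0.157 N/C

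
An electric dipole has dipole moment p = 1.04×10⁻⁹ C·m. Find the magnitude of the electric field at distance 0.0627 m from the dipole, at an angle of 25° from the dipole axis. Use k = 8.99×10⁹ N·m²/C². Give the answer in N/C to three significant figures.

E ≈ 7.06×10⁴ N/C

At angle θ the dipole field magnitude is E = (kp/r³)·√(1 + 3cos²θ).
kp/r³ = (8.99×10⁹)(1.04×10⁻⁹) / (0.0627)³ = 3.793×10⁴ N/C.
√(1 + 3cos²25°) = √(1 + 3·0.8214) = √3.4642 ≈ 1.8612.
E ≈ 3.793×10⁴ × 1.861 = 7.060×10⁴ N/C.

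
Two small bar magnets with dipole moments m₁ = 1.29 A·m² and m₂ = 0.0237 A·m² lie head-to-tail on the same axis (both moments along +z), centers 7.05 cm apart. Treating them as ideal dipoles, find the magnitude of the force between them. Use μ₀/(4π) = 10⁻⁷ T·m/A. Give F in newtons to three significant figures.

On-axis B of dipole 1: B = (μ₀/4π)·2m₁/r³. Force on dipole 2: F = m₂·dB/dr.
dB/dr = −(μ₀/4π)·6m₁/r⁴, so |F| = (μ₀/4π)·6m₁m₂/r⁴.
F = 6(10⁻⁷)(1.29)(0.0237)/(0.0705)⁴ = 7.426×10⁻⁴ N.

F ≈ 7.43×10⁻⁴ N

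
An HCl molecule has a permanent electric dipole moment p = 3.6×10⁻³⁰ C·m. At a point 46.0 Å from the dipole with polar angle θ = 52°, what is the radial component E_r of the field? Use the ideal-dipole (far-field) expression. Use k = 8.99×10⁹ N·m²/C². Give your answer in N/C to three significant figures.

For a dipole, E_r = (2kp cosθ)/r³.
kp/r³ = (8.99×10⁹)(3.60×10⁻³⁰)/(4.60×10⁻⁹)³ = 3.325×10⁵ N/C.
E_r = 2·3.325×10⁵·cos52° = 4.094×10⁵ N/C.

E_r ≈ 4.09×10⁵ N/C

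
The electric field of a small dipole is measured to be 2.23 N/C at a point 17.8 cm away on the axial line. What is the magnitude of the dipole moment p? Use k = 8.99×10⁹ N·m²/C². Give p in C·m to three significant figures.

On axis E = 2kp/r³, so p = Er³/(2k).
p = (2.23)·(0.178)³ / (2·8.99×10⁹) = 6.995×10⁻¹³ C·m.

p ≈ 6.99×10⁻¹³ C·m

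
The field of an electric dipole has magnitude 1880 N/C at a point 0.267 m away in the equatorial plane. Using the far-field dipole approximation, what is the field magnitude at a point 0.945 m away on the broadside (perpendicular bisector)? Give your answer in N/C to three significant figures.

E ≈ 42.4 N/C

Dipole fields scale as 1/r³ in the far field; the geometry is the same at both points.
E₂ = E₁ · (r₁/r₂)³ = 1880 · (0.267/0.945)³.
(r₁/r₂)³ = (0.2825)³ = 0.02255.
E₂ ≈ 42.40 N/C.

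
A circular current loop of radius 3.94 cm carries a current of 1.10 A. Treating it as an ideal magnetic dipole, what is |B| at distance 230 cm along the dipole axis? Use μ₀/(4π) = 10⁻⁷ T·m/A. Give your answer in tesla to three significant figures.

B ≈ 8.82×10⁻¹¹ T

Magnetic moment m = IA = Iπa² = (1.10)·π·(0.0394)² = 0.005365 A·m².
On axis B = (μ₀/4π)·2m/r³.
B = 2·(10⁻⁷)·(0.005365) / (2.30)³ = 8.819×10⁻¹¹ T.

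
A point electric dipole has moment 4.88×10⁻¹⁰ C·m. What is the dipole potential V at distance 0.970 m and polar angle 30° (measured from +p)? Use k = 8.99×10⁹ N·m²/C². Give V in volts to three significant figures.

V ≈ 4.04 V

The dipole potential is V = kp cosθ / r².
V = (8.99×10⁹)(4.88×10⁻¹⁰)·cos30° / (0.970)² = 4.038 V.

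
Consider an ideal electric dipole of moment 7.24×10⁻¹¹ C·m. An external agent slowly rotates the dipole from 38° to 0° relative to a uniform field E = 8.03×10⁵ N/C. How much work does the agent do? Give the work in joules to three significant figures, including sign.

W_ext = ΔU = U(θ₂) − U(θ₁) = −pE cosθ₂ − (−pE cosθ₁) = pE(cosθ₁ − cosθ₂).
W = (7.24×10⁻¹¹)(8.03×10⁵)·(cos38° − cos0°) = (5.814×10⁻⁵)·(-0.2120) = -1.232×10⁻⁵ J.

W ≈ -1.23×10⁻⁵ J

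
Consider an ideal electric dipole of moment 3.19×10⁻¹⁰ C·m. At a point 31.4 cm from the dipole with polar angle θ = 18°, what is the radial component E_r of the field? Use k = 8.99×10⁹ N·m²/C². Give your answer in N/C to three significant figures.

E_r ≈ 176 N/C

For a dipole, E_r = (2kp cosθ)/r³.
kp/r³ = (8.99×10⁹)(3.19×10⁻¹⁰)/(0.314)³ = 92.63 N/C.
E_r = 2·92.63·cos18° = 176.2 N/C.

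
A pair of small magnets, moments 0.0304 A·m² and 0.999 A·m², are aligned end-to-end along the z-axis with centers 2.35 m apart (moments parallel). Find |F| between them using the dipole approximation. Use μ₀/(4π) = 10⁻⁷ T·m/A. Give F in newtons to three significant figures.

F ≈ 5.97×10⁻¹⁰ N

On-axis B of dipole 1: B = (μ₀/4π)·2m₁/r³. Force on dipole 2: F = m₂·dB/dr.
dB/dr = −(μ₀/4π)·6m₁/r⁴, so |F| = (μ₀/4π)·6m₁m₂/r⁴.
F = 6(10⁻⁷)(0.0304)(0.999)/(2.35)⁴ = 5.975×10⁻¹⁰ N.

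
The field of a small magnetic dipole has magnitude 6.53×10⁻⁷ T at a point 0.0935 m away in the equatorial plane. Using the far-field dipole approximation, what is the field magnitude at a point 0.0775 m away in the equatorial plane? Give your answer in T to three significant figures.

B ≈ 1.15×10⁻⁶ T

Dipole fields scale as 1/r³ in the far field; the geometry is the same at both points.
B₂ = B₁ · (r₁/r₂)³ = 6.53×10⁻⁷ · (0.0935/0.0775)³.
(r₁/r₂)³ = (1.206)³ = 1.756.
B₂ ≈ 1.147×10⁻⁶ T.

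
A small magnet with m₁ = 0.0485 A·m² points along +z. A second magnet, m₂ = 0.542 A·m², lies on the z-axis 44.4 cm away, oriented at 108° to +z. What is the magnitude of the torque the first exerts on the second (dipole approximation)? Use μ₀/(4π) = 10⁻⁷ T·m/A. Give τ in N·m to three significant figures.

τ ≈ 5.71×10⁻⁸ N·m

Dipole B is on the axis of dipole A, so B₁ there is axial: B₁ = (μ₀/4π)·2m₁/r³ along +z.
B₁ = 2(10⁻⁷)(0.0485)/(0.444)³ = 1.108×10⁻⁷ T.
τ = m₂ B₁ sinθ.
τ = (0.542)(1.108×10⁻⁷)·sin108° = 5.713×10⁻⁸ N·m.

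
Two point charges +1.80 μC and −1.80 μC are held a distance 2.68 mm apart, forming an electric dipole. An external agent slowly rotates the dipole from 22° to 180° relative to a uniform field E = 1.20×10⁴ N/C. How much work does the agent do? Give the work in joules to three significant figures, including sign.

Dipole moment p = qd = (1.80×10⁻⁶ C)(0.00268 m) = 4.824×10⁻⁹ C·m.
W_ext = ΔU = U(θ₂) − U(θ₁) = −pE cosθ₂ − (−pE cosθ₁) = pE(cosθ₁ − cosθ₂).
W = (4.824×10⁻⁹)(1.20×10⁴)·(cos22° − cos180°) = (5.789×10⁻⁵)·(+1.9272) = 1.116×10⁻⁴ J.

W ≈ 1.12×10⁻⁴ J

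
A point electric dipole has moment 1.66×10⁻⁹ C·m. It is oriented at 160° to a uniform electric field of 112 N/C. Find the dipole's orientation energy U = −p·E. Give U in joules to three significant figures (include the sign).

U = −p·E = −pE cosθ.
U = −(1.66×10⁻⁹)(112)·cos160° = 1.747×10⁻⁷ J.

U ≈ 1.75×10⁻⁷ J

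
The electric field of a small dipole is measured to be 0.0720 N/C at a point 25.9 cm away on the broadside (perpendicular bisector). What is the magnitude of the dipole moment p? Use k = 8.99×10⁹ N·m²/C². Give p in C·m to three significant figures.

In the equatorial plane E = kp/r³, so p = Er³/(k).
p = (0.0720)·(0.259)³ / (8.99×10⁹) = 1.391×10⁻¹³ C·m.

p ≈ 1.39×10⁻¹³ C·m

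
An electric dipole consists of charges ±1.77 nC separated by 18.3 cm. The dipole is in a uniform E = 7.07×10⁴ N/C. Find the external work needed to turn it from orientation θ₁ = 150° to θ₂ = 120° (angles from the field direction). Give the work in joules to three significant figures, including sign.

W ≈ -8.38×10⁻⁶ J

Dipole moment p = qd = (1.77×10⁻⁹ C)(0.183 m) = 3.239×10⁻¹⁰ C·m.
W_ext = ΔU = U(θ₂) − U(θ₁) = −pE cosθ₂ − (−pE cosθ₁) = pE(cosθ₁ − cosθ₂).
W = (3.239×10⁻¹⁰)(7.07×10⁴)·(cos150° − cos120°) = (2.290×10⁻⁵)·(-0.3660) = -8.382×10⁻⁶ J.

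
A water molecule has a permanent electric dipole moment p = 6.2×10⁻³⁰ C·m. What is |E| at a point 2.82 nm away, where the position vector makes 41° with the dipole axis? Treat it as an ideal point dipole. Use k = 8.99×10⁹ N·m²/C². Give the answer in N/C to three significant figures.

At angle θ the dipole field magnitude is E = (kp/r³)·√(1 + 3cos²θ).
kp/r³ = (8.99×10⁹)(6.20×10⁻³⁰) / (2.82×10⁻⁹)³ = 2.485×10⁶ N/C.
√(1 + 3cos²41°) = √(1 + 3·0.5696) = √2.7088 ≈ 1.6458.
E ≈ 2.485×10⁶ × 1.646 = 4.091×10⁶ N/C.

E ≈ 4.09×10⁶ N/C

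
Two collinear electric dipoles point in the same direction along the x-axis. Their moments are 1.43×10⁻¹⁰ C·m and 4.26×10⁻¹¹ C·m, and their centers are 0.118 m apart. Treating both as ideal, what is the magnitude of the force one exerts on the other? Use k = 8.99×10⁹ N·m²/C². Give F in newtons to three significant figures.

F ≈ 1.69×10⁻⁶ N

On-axis field of dipole 1 at distance r: E = 2kp₁/r³. Force on dipole 2 is F = p₂·dE/dr (gradient along axis).
dE/dr = −6kp₁/r⁴, so |F| = 6kp₁p₂/r⁴ (attractive for aligned moments).
F = 6(8.99×10⁹)(1.43×10⁻¹⁰)(4.26×10⁻¹¹)/(0.118)⁴ = 1.695×10⁻⁶ N.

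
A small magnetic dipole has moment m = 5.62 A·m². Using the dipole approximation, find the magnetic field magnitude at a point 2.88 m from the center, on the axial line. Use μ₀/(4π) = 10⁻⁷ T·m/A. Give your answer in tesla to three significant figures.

On axis B = (μ₀/4π)·2m/r³.
B = 2·(10⁻⁷)·(5.62) / (2.88)³ = 4.705×10⁻⁸ T.

B ≈ 4.71×10⁻⁸ T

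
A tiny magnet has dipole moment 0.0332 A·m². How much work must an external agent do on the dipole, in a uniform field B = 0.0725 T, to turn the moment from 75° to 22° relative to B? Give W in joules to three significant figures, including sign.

W_ext = ΔU = −mB cosθ₂ + mB cosθ₁ = mB(cosθ₁ − cosθ₂).
W = (0.0332)(0.0725)·(cos75° − cos22°) = (0.002407)·(-0.6684) = -0.001609 J.

W ≈ -0.00161 J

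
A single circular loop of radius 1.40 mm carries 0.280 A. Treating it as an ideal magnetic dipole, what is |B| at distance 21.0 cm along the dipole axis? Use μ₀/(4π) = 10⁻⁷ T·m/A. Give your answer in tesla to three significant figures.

Magnetic moment m = IA = Iπa² = (0.280)·π·(0.00140)² = 1.724×10⁻⁶ A·m².
On axis B = (μ₀/4π)·2m/r³.
B = 2·(10⁻⁷)·(1.724×10⁻⁶) / (0.210)³ = 3.723×10⁻¹¹ T.

B ≈ 3.72×10⁻¹¹ T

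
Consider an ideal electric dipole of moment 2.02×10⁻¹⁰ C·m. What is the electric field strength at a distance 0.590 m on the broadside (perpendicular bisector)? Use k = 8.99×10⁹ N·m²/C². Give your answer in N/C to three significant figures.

E ≈ 8.84 N/C

On the perpendicular bisector E = kp/r³ (half the axial value at the same distance).
E = (8.99×10⁹)(2.02×10⁻¹⁰) / (0.590)³ = 8.842 N/C.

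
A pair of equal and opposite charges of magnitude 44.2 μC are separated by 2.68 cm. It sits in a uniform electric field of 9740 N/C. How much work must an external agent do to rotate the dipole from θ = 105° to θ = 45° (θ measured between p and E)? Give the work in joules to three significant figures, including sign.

Dipole moment p = qd = (4.42×10⁻⁵ C)(0.0268 m) = 1.185×10⁻⁶ C·m.
W_ext = ΔU = U(θ₂) − U(θ₁) = −pE cosθ₂ − (−pE cosθ₁) = pE(cosθ₁ − cosθ₂).
W = (1.185×10⁻⁶)(9740)·(cos105° − cos45°) = (0.01154)·(-0.9659) = -0.01115 J.

W ≈ -0.0111 J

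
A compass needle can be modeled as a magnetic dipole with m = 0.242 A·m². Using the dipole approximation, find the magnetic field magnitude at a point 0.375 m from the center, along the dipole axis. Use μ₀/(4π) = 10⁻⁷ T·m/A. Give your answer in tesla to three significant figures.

On axis B = (μ₀/4π)·2m/r³.
B = 2·(10⁻⁷)·(0.242) / (0.375)³ = 9.178×10⁻⁷ T.

B ≈ 9.18×10⁻⁷ T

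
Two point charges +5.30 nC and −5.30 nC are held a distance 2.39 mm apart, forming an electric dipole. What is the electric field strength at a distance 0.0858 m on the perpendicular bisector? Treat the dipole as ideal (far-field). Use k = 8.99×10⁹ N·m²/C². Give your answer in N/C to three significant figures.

E ≈ 180 N/C

Dipole moment p = qd = (5.30×10⁻⁹ C)(0.00239 m) = 1.267×10⁻¹¹ C·m.
In the equatorial plane E = kp/r³.
E = (8.99×10⁹)(1.267×10⁻¹¹) / (0.0858)³ = 180.3 N/C.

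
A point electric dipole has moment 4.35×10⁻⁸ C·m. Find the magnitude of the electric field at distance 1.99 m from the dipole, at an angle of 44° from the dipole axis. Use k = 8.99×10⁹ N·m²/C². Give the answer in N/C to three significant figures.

E ≈ 79.3 N/C

At angle θ the dipole field magnitude is E = (kp/r³)·√(1 + 3cos²θ).
kp/r³ = (8.99×10⁹)(4.35×10⁻⁸) / (1.99)³ = 49.62 N/C.
√(1 + 3cos²44°) = √(1 + 3·0.5174) = √2.5523 ≈ 1.5976.
E ≈ 49.62 × 1.598 = 79.28 N/C.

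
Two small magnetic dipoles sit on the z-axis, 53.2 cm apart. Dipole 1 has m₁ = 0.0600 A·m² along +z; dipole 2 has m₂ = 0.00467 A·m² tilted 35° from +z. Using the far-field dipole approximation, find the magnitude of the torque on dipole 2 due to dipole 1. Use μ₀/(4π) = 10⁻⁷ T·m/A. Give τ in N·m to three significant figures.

τ ≈ 2.13×10⁻¹⁰ N·m

Dipole B is on the axis of dipole A, so B₁ there is axial: B₁ = (μ₀/4π)·2m₁/r³ along +z.
B₁ = 2(10⁻⁷)(0.0600)/(0.532)³ = 7.970×10⁻⁸ T.
τ = m₂ B₁ sinθ.
τ = (0.00467)(7.970×10⁻⁸)·sin35° = 2.135×10⁻¹⁰ N·m.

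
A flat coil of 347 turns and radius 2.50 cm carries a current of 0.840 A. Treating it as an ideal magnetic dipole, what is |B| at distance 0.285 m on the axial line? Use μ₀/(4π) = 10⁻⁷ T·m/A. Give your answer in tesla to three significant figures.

m = NIA = NIπa² = 347·(0.840)·π·(0.0250)² = 0.5723 A·m².
On axis B = (μ₀/4π)·2m/r³.
B = 2·(10⁻⁷)·(0.5723) / (0.285)³ = 4.944×10⁻⁶ T.

B ≈ 4.94×10⁻⁶ T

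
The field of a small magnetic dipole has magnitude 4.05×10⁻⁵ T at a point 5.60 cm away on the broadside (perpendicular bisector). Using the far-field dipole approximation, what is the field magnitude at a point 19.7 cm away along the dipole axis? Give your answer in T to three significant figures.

Dipole fields scale as 1/r³ in the far field.
The axial field is twice the equatorial field at the same r, so the geometry factor is 2/1.
B₂ = B₁ · (2/1) · (r₁/r₂)³ = 4.05×10⁻⁵ · 2 · (5.60/19.7)³.
(r₁/r₂)³ = (0.2843)³ = 0.02297.
B₂ ≈ 1.861×10⁻⁶ T.

B ≈ 1.86×10⁻⁶ T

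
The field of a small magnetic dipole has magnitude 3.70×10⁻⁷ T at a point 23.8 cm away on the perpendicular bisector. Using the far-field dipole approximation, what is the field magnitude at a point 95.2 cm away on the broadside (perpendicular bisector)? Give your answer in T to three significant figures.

Dipole fields scale as 1/r³ in the far field; the geometry is the same at both points.
B₂ = B₁ · (r₁/r₂)³ = 3.70×10⁻⁷ · (23.8/95.2)³.
(r₁/r₂)³ = (0.25)³ = 0.01562.
B₂ ≈ 5.781×10⁻⁹ T.

B ≈ 5.78×10⁻⁹ T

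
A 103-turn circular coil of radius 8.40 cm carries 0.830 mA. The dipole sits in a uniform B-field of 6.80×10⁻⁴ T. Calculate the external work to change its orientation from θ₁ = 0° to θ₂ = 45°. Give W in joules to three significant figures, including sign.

W ≈ 3.77×10⁻⁷ J

m = NIA = NIπa² = 103·(8.30×10⁻⁴)·π·(0.0840)² = 0.001895 A·m².
W_ext = ΔU = −mB cosθ₂ + mB cosθ₁ = mB(cosθ₁ − cosθ₂).
W = (0.001895)(6.80×10⁻⁴)·(cos0° − cos45°) = (1.289×10⁻⁶)·(+0.2929) = 3.774×10⁻⁷ J.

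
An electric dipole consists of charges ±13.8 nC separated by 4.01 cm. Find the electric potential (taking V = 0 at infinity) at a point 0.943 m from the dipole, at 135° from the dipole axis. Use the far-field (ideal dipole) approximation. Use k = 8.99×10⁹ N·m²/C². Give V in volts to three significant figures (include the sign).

V ≈ -3.96 V

Dipole moment p = qd = (1.38×10⁻⁸ C)(0.0401 m) = 5.534×10⁻¹⁰ C·m.
The dipole potential is V = kp cosθ / r².
V = (8.99×10⁹)(5.534×10⁻¹⁰)·cos135° / (0.943)² = -3.956 V.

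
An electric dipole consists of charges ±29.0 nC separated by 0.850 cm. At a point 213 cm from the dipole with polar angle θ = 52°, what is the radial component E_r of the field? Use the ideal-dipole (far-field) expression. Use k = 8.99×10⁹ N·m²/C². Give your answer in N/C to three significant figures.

E_r ≈ 0.282 N/C

Dipole moment p = qd = (2.90×10⁻⁸ C)(0.00850 m) = 2.465×10⁻¹⁰ C·m.
For a dipole, E_r = (2kp cosθ)/r³.
kp/r³ = (8.99×10⁹)(2.465×10⁻¹⁰)/(2.13)³ = 0.2293 N/C.
E_r = 2·0.2293·cos52° = 0.2824 N/C.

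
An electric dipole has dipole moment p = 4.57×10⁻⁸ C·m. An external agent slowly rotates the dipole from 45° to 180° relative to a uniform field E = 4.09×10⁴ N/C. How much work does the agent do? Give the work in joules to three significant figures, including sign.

W ≈ 0.00319 J

W_ext = ΔU = U(θ₂) − U(θ₁) = −pE cosθ₂ − (−pE cosθ₁) = pE(cosθ₁ − cosθ₂).
W = (4.57×10⁻⁸)(4.09×10⁴)·(cos45° − cos180°) = (0.001869)·(+1.7071) = 0.003191 J.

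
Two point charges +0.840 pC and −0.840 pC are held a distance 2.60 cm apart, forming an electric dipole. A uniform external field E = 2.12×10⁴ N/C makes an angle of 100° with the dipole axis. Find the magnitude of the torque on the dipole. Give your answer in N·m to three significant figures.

Dipole moment p = qd = (8.40×10⁻¹³ C)(0.0260 m) = 2.184×10⁻¹⁴ C·m.
Torque on an electric dipole: τ = pE sinθ.
τ = (2.184×10⁻¹⁴)(2.12×10⁴)·sin100° = 4.560×10⁻¹⁰ N·m.

τ ≈ 4.56×10⁻¹⁰ N·m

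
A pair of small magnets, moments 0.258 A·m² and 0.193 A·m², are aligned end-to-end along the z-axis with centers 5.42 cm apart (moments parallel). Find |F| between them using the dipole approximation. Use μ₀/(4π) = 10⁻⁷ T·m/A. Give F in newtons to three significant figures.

On-axis B of dipole 1: B = (μ₀/4π)·2m₁/r³. Force on dipole 2: F = m₂·dB/dr.
dB/dr = −(μ₀/4π)·6m₁/r⁴, so |F| = (μ₀/4π)·6m₁m₂/r⁴.
F = 6(10⁻⁷)(0.258)(0.193)/(0.0542)⁴ = 0.003462 N.

F ≈ 0.00346 N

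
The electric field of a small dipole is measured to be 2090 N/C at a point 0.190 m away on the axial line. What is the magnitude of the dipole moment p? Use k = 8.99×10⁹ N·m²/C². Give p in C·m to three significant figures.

On axis E = 2kp/r³, so p = Er³/(2k).
p = (2090)·(0.190)³ / (2·8.99×10⁹) = 7.973×10⁻¹⁰ C·m.

p ≈ 7.97×10⁻¹⁰ C·m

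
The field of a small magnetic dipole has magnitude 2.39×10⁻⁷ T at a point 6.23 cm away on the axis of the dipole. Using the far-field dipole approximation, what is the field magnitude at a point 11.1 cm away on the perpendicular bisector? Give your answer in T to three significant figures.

B ≈ 2.11×10⁻⁸ T

Dipole fields scale as 1/r³ in the far field.
The axial field is twice the equatorial field at the same r, so the geometry factor is 1/2.
B₂ = B₁ · (1/2) · (r₁/r₂)³ = 2.39×10⁻⁷ · 0.5 · (6.23/11.1)³.
(r₁/r₂)³ = (0.5613)³ = 0.1768.
B₂ ≈ 2.113×10⁻⁸ T.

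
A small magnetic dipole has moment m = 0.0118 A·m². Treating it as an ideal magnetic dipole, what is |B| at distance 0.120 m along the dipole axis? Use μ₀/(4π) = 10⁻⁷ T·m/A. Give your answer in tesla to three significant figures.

B ≈ 1.37×10⁻⁶ T

On axis B = (μ₀/4π)·2m/r³.
B = 2·(10⁻⁷)·(0.0118) / (0.120)³ = 1.366×10⁻⁶ T.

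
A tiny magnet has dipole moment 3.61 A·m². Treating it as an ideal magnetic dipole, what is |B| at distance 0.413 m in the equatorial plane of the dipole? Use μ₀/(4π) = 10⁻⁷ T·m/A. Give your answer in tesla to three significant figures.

B ≈ 5.12×10⁻⁶ T

In the equatorial plane B = (μ₀/4π)·m/r³ (half the axial value).
B = (10⁻⁷)·(3.61) / (0.413)³ = 5.125×10⁻⁶ T.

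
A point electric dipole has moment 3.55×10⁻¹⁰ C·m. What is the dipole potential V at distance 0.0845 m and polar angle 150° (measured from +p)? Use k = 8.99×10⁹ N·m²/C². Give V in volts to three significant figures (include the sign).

The dipole potential is V = kp cosθ / r².
V = (8.99×10⁹)(3.55×10⁻¹⁰)·cos150° / (0.0845)² = -387.1 V.

V ≈ -387 V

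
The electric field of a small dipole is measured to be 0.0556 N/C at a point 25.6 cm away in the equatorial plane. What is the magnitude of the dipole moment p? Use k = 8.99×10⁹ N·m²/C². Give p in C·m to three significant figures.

p ≈ 1.04×10⁻¹³ C·m

In the equatorial plane E = kp/r³, so p = Er³/(k).
p = (0.0556)·(0.256)³ / (8.99×10⁹) = 1.038×10⁻¹³ C·m.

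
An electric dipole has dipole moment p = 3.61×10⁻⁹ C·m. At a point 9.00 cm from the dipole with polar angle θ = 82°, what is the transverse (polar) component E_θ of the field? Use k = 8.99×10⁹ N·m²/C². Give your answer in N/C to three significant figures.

E_θ ≈ 4.41×10⁴ N/C

For a dipole, E_θ = (kp sinθ)/r³.
kp/r³ = (8.99×10⁹)(3.61×10⁻⁹)/(0.0900)³ = 4.452×10⁴ N/C.
E_θ = 4.452×10⁴·sin82° = 4.409×10⁴ N/C.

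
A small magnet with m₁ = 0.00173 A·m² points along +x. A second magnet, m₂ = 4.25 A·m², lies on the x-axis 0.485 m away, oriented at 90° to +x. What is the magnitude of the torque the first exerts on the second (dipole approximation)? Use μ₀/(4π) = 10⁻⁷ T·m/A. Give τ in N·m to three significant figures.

τ ≈ 1.29×10⁻⁸ N·m

Dipole B is on the axis of dipole A, so B₁ there is axial: B₁ = (μ₀/4π)·2m₁/r³ along +x.
B₁ = 2(10⁻⁷)(0.00173)/(0.485)³ = 3.033×10⁻⁹ T.
τ = m₂ B₁ sinθ.
τ = (4.25)(3.033×10⁻⁹)·sin90° = 1.289×10⁻⁸ N·m.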